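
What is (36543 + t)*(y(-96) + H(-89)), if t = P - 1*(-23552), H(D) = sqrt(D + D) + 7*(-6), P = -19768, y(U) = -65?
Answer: -4314989 + 40327*I*sqrt(178) ≈ -4.315e+6 + 5.3803e+5*I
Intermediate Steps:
H(D) = -42 + sqrt(2)*sqrt(D) (H(D) = sqrt(2*D) - 42 = sqrt(2)*sqrt(D) - 42 = -42 + sqrt(2)*sqrt(D))
t = 3784 (t = -19768 - 1*(-23552) = -19768 + 23552 = 3784)
(36543 + t)*(y(-96) + H(-89)) = (36543 + 3784)*(-65 + (-42 + sqrt(2)*sqrt(-89))) = 40327*(-65 + (-42 + sqrt(2)*(I*sqrt(89)))) = 40327*(-65 + (-42 + I*sqrt(178))) = 40327*(-107 + I*sqrt(178)) = -4314989 + 40327*I*sqrt(178)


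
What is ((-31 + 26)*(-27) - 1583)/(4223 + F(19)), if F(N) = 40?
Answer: -1448/4263 ≈ -0.33967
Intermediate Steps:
((-31 + 26)*(-27) - 1583)/(4223 + F(19)) = ((-31 + 26)*(-27) - 1583)/(4223 + 40) = (-5*(-27) - 1583)/4263 = (135 - 1583)*(1/4263) = -1448*1/4263 = -1448/4263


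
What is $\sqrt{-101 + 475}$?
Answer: $\sqrt{374} \approx 19.339$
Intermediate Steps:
$\sqrt{-101 + 475} = \sqrt{374}$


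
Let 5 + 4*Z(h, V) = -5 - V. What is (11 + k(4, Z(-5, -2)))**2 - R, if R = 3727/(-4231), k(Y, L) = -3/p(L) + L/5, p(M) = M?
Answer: 62318771/423100 ≈ 147.29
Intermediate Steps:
Z(h, V) = -5/2 - V/4 (Z(h, V) = -5/4 + (-5 - V)/4 = -5/4 + (-5/4 - V/4) = -5/2 - V/4)
k(Y, L) = -3/L + L/5
R = -3727/4231 (R = 3727*(-1/4231) = -3727/4231 ≈ -0.88088)
(11 + k(4, Z(-5, -2)))**2 - R = (11 + (-3/(-5/2 - 1/4*(-2)) + (-5/2 - 1/4*(-2))/5))**2 - 1*(-3727/4231) = (11 + (-3/(-5/2 + 1/2) + (-5/2 + 1/2)/5))**2 + 3727/4231 = (11 + (-3/(-2) + (1/5)*(-2)))**2 + 3727/4231 = (11 + (-3*(-1/2) - 2/5))**2 + 3727/4231 = (11 + (3/2 - 2/5))**2 + 3727/4231 = (11 + 11/10)**2 + 3727/4231 = (121/10)**2 + 3727/4231 = 14641/100 + 3727/4231 = 62318771/423100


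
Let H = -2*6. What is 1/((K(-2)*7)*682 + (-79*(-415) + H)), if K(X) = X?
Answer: 1/23225 ≈ 4.3057e-5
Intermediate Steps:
H = -12
1/((K(-2)*7)*682 + (-79*(-415) + H)) = 1/(-2*7*682 + (-79*(-415) - 12)) = 1/(-14*682 + (32785 - 12)) = 1/(-9548 + 32773) = 1/23225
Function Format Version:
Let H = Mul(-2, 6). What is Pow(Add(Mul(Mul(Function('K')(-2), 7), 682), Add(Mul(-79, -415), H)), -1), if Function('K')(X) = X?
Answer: Rational(1, 23225) ≈ 4.3057e-5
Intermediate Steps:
H = -12
Pow(Add(Mul(Mul(Function('K')(-2), 7), 682), Add(Mul(-79, -415), H)), -1) = Pow(Add(Mul(Mul(-2, 7), 682), Add(Mul(-79, -415), -12)), -1) = Pow(Add(Mul(-14, 682), Add(32785, -12)), -1) = Pow(Add(-9548, 32773), -1) = Pow(23225, -1) = Rational(1, 23225)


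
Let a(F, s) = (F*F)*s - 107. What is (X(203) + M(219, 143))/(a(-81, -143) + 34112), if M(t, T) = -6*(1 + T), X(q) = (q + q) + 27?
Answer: 431/904218 ≈ 0.00047666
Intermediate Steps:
X(q) = 27 + 2*q (X(q) = 2*q + 27 = 27 + 2*q)
M(t, T) = -6 - 6*T
a(F, s) = -107 + s*F² (a(F, s) = F²*s - 107 = s*F² - 107 = -107 + s*F²)
(X(203) + M(219, 143))/(a(-81, -143) + 34112) = ((27 + 2*203) + (-6 - 6*143))/((-107 - 143*(-81)²) + 34112) = ((27 + 406) + (-6 - 858))/((-107 - 143*6561) + 34112) = (433 - 864)/((-107 - 938223) + 34112) = -431/(-938330 + 34112) = -431/(-904218) = -431*(-1/904218) = 431/904218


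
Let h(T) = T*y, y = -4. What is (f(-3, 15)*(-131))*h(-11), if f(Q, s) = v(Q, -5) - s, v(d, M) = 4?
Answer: 63404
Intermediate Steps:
h(T) = -4*T (h(T) = T*(-4) = -4*T)
f(Q, s) = 4 - s
(f(-3, 15)*(-131))*h(-11) = ((4 - 1*15)*(-131))*(-4*(-11)) = ((4 - 15)*(-131))*44 = -11*(-131)*44 = 1441*44 = 63404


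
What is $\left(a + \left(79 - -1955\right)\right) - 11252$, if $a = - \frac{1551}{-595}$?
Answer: $- \frac{5483159}{595} \approx -9215.4$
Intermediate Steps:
$a = \frac{1551}{595}$ ($a = \left(-1551\right) \left(- \frac{1}{595}\right) = \frac{1551}{595} \approx 2.6067$)
$\left(a + \left(79 - -1955\right)\right) - 11252 = \left(\frac{1551}{595} + \left(79 - -1955\right)\right) - 11252 = \left(\frac{1551}{595} + \left(79 + 1955\right)\right) - 11252 = \left(\frac{1551}{595} + 2034\right) - 11252 = \frac{1211781}{595} - 11252 = - \frac{5483159}{595}$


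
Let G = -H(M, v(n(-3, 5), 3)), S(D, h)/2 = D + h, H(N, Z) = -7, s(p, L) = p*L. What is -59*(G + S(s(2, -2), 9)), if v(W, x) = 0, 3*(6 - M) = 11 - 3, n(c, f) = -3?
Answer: -1003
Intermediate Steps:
M = 10/3 (M = 6 - (11 - 3)/3 = 6 - 1/3*8 = 6 - 8/3 = 10/3 ≈ 3.3333)
s(p, L) = L*p
S(D, h) = 2*D + 2*h (S(D, h) = 2*(D + h) = 2*D + 2*h)
G = 7 (G = -1*(-7) = 7)
-59*(G + S(s(2, -2), 9)) = -59*(7 + (2*(-2*2) + 2*9)) = -59*(7 + (2*(-4) + 18)) = -59*(7 + (-8 + 18)) = -59*(7 + 10) = -59*17 = -1003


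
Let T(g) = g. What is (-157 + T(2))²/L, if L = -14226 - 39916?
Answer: -24025/54142 ≈ -0.44374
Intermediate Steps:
L = -54142
(-157 + T(2))²/L = (-157 + 2)²/(-54142) = (-155)²*(-1/54142) = 24025*(-1/54142) = -24025/54142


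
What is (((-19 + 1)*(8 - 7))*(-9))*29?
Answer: 4698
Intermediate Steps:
(((-19 + 1)*(8 - 7))*(-9))*29 = (-18*1*(-9))*29 = -18*(-9)*29 = 162*29 = 4698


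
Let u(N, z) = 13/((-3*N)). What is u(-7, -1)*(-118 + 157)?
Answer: 169/7 ≈ 24.143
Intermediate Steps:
u(N, z) = -13/(3*N) (u(N, z) = 13*(-1/(3*N)) = -13/(3*N))
u(-7, -1)*(-118 + 157) = (-13/3/(-7))*(-118 + 157) = -13/3*(-⅐)*39 = (13/21)*39 = 169/7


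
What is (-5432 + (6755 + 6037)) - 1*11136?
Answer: -3776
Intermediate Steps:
(-5432 + (6755 + 6037)) - 1*11136 = (-5432 + 12792) - 11136 = 7360 - 11136 = -3776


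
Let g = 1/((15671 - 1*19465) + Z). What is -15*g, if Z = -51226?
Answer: 1/3668 ≈ 0.00027263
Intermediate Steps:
g = -1/55020 (g = 1/((15671 - 1*19465) - 51226) = 1/((15671 - 19465) - 51226) = 1/(-3794 - 51226) = 1/(-55020) = -1/55020 ≈ -1.8175e-5)
-15*g = -15*(-1/55020) = 1/3668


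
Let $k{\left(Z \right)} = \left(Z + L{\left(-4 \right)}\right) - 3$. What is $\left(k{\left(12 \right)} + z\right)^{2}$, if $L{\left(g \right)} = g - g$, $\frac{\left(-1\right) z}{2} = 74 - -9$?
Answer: $24649$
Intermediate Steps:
$z = -166$ ($z = - 2 \left(74 - -9\right) = - 2 \left(74 + 9\right) = \left(-2\right) 83 = -166$)
$L{\left(g \right)} = 0$
$k{\left(Z \right)} = -3 + Z$ ($k{\left(Z \right)} = \left(Z + 0\right) - 3 = Z - 3 = -3 + Z$)
$\left(k{\left(12 \right)} + z\right)^{2} = \left(\left(-3 + 12\right) - 166\right)^{2} = \left(9 - 166\right)^{2} = \left(-157\right)^{2} = 24649$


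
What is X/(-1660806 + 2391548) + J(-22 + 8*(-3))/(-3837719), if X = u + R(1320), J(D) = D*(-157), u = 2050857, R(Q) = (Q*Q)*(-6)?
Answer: -32255714057141/2804382457498 ≈ -11.502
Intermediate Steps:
R(Q) = -6*Q**2 (R(Q) = Q**2*(-6) = -6*Q**2)
J(D) = -157*D
X = -8403543 (X = 2050857 - 6*1320**2 = 2050857 - 6*1742400 = 2050857 - 10454400 = -8403543)
X/(-1660806 + 2391548) + J(-22 + 8*(-3))/(-3837719) = -8403543/(-1660806 + 2391548) - 157*(-22 + 8*(-3))/(-3837719) = -8403543/730742 - 157*(-22 - 24)*(-1/3837719) = -8403543*1/730742 - 157*(-46)*(-1/3837719) = -8403543/730742 + 7222*(-1/3837719) = -8403543/730742 - 7222/3837719 = -32255714057141/2804382457498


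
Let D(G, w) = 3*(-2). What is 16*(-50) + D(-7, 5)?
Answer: -806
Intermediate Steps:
D(G, w) = -6
16*(-50) + D(-7, 5) = 16*(-50) - 6 = -800 - 6 = -806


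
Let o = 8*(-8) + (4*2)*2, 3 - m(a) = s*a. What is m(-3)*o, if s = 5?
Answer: -864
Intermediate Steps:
m(a) = 3 - 5*a
o = -48 (o = -64 + 8*2 = -64 + 16 = -48)
m(-3)*o = (3 - 5*(-3))*(-48) = (3 + 15)*(-48) = 18*(-48) = -864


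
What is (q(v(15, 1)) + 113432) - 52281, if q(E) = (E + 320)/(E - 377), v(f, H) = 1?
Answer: 22992455/376 ≈ 61150.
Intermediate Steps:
q(E) = (320 + E)/(-377 + E)
(q(v(15, 1)) + 113432) - 52281 = ((320 + 1)/(-377 + 1) + 113432) - 52281 = (321/(-376) + 113432) - 52281 = (-1/376*321 + 113432) - 52281 = (-321/376 + 113432) - 52281 = 42650111/376 - 52281 = 22992455/376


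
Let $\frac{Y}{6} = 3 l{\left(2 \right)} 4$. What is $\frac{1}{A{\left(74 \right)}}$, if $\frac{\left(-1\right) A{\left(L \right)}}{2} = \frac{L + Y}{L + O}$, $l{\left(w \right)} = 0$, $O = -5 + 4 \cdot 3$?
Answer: $- \frac{81}{148} \approx -0.5473$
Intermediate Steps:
$O = 7$ ($O = -5 + 12 = 7$)
$Y = 0$ ($Y = 6 \cdot 3 \cdot 0 \cdot 4 = 6 \cdot 0 \cdot 4 = 6 \cdot 0 = 0$)
$A{\left(L \right)} = - \frac{2 L}{7 + L}$ ($A{\left(L \right)} = - 2 \frac{L + 0}{L + 7} = - 2 \frac{L}{7 + L} = - \frac{2 L}{7 + L}$)
$\frac{1}{A{\left(74 \right)}} = \frac{1}{\left(-2\right) 74 \frac{1}{7 + 74}} = \frac{1}{\left(-2\right) 74 \cdot \frac{1}{81}} = \frac{1}{- \frac{148}{81}} = - \frac{81}{148}$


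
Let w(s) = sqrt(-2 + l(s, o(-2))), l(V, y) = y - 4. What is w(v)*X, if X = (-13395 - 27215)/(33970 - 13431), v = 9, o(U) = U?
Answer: -81220*I*sqrt(2)/20539 ≈ -5.5924*I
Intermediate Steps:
l(V, y) = -4 + y
X = -40610/20539 ≈ -1.9772
w(s) = 2*I*sqrt(2) (w(s) = sqrt(-2 + (-4 - 2)) = sqrt(-2 - 6) = sqrt(-8) = 2*I*sqrt(2))
w(v)*X = (2*I*sqrt(2))*(-40610/20539) = -81220*I*sqrt(2)/20539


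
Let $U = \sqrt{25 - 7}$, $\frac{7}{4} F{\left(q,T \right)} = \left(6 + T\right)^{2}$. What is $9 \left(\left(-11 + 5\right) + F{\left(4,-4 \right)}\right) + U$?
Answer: $- \frac{234}{7} + 3 \sqrt{2} \approx -29.186$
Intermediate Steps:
$F{\left(q,T \right)} = \frac{4 \left(6 + T\right)^{2}}{7}$
$U = 3 \sqrt{2}$ ($U = \sqrt{18} = 3 \sqrt{2} \approx 4.2426$)
$9 \left(\left(-11 + 5\right) + F{\left(4,-4 \right)}\right) + U = 9 \left(\left(-11 + 5\right) + \frac{4 \left(6 - 4\right)^{2}}{7}\right) + 3 \sqrt{2} = 9 \left(-6 + \frac{4 \cdot 2^{2}}{7}\right) + 3 \sqrt{2} = 9 \left(-6 + \frac{4}{7} \cdot 4\right) + 3 \sqrt{2} = 9 \left(-6 + \frac{16}{7}\right) + 3 \sqrt{2} = 9 \left(- \frac{26}{7}\right) + 3 \sqrt{2} = - \frac{234}{7} + 3 \sqrt{2}$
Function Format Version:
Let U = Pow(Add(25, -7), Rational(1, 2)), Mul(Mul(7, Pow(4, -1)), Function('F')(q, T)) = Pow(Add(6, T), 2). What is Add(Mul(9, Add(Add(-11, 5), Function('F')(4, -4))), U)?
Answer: Add(Rational(-234, 7), Mul(3, Pow(2, Rational(1, 2)))) ≈ -29.186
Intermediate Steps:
Function('F')(q, T) = Mul(Rational(4, 7), Pow(Add(6, T), 2))
U = Mul(3, Pow(2, Rational(1, 2))) (U = Pow(18, Rational(1, 2)) = Mul(3, Pow(2, Rational(1, 2))) ≈ 4.2426)
Add(Mul(9, Add(Add(-11, 5), Function('F')(4, -4))), U) = Add(Mul(9, Add(Add(-11, 5), Mul(Rational(4, 7), Pow(Add(6, -4), 2)))), Mul(3, Pow(2, Rational(1, 2)))) = Add(Mul(9, Add(-6, Mul(Rational(4, 7), Pow(2, 2)))), Mul(3, Pow(2, Rational(1, 2)))) = Add(Mul(9, Add(-6, Mul(Rational(4, 7), 4))), Mul(3, Pow(2, Rational(1, 2)))) = Add(Mul(9, Add(-6, Rational(16, 7))), Mul(3, Pow(2, Rational(1, 2)))) = Add(Mul(9, Rational(-26, 7)), Mul(3, Pow(2, Rational(1, 2)))) = Add(Rational(-234, 7), Mul(3, Pow(2, Rational(1, 2))))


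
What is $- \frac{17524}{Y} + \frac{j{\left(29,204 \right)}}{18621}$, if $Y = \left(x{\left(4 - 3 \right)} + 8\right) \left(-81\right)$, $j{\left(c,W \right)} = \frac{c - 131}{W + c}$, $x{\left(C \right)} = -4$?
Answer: $\frac{2111978419}{39048237} \approx 54.086$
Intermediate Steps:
$j{\left(c,W \right)} = \frac{-131 + c}{W + c}$
$Y = -324$ ($Y = \left(-4 + 8\right) \left(-81\right) = 4 \left(-81\right) = -324$)
$- \frac{17524}{Y} + \frac{j{\left(29,204 \right)}}{18621} = - \frac{17524}{-324} + \frac{\frac{1}{204 + 29} \left(-131 + 29\right)}{18621} = \left(-17524\right) \left(- \frac{1}{324}\right) + \frac{1}{233} \left(-102\right) \frac{1}{18621} = \frac{4381}{81} + \frac{1}{233} \left(-102\right) \frac{1}{18621} = \frac{4381}{81} - \frac{34}{1446231} = \frac{2111978419}{39048237}$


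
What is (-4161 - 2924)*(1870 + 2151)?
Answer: -28488785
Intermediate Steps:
(-4161 - 2924)*(1870 + 2151) = -7085*4021 = -28488785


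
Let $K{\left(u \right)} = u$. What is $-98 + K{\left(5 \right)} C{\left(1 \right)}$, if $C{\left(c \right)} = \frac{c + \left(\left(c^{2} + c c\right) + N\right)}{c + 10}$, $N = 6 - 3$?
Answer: $- \frac{1048}{11} \approx -95.273$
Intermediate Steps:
$N = 3$
$C{\left(c \right)} = \frac{3 + c + 2 c^{2}}{10 + c}$ ($C{\left(c \right)} = \frac{c + \left(\left(c^{2} + c c\right) + 3\right)}{c + 10} = \frac{c + \left(\left(c^{2} + c^{2}\right) + 3\right)}{10 + c} = \frac{c + \left(2 c^{2} + 3\right)}{10 + c} = \frac{c + \left(3 + 2 c^{2}\right)}{10 + c} = \frac{3 + c + 2 c^{2}}{10 + c}$)
$-98 + K{\left(5 \right)} C{\left(1 \right)} = -98 + 5 \frac{3 + 1 + 2 \cdot 1^{2}}{10 + 1} = -98 + 5 \frac{3 + 1 + 2 \cdot 1}{11} = -98 + 5 \frac{3 + 1 + 2}{11} = -98 + 5 \cdot \frac{1}{11} \cdot 6 = -98 + 5 \cdot \frac{6}{11} = -98 + \frac{30}{11} = - \frac{1048}{11}$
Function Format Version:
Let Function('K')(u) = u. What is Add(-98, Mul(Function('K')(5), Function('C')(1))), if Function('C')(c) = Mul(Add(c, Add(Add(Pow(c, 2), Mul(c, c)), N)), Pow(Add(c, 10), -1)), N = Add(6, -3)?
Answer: Rational(-1048, 11) ≈ -95.273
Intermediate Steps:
N = 3
Function('C')(c) = Mul(Pow(Add(10, c), -1), Add(3, c, Mul(2, Pow(c, 2)))) (Function('C')(c) = Mul(Add(c, Add(Add(Pow(c, 2), Mul(c, c)), 3)), Pow(Add(c, 10), -1)) = Mul(Add(c, Add(Add(Pow(c, 2), Pow(c, 2)), 3)), Pow(Add(10, c), -1)) = Mul(Add(c, Add(Mul(2, Pow(c, 2)), 3)), Pow(Add(10, c), -1)) = Mul(Add(c, Add(3, Mul(2, Pow(c, 2)))), Pow(Add(10, c), -1)) = Mul(Add(3, c, Mul(2, Pow(c, 2))), Pow(Add(10, c), -1)) = Mul(Pow(Add(10, c), -1), Add(3, c, Mul(2, Pow(c, 2)))))
Add(-98, Mul(Function('K')(5), Function('C')(1))) = Add(-98, Mul(5, Mul(Pow(Add(10, 1), -1), Add(3, 1, Mul(2, Pow(1, 2)))))) = Add(-98, Mul(5, Mul(Pow(11, -1), Add(3, 1, Mul(2, 1))))) = Add(-98, Mul(5, Mul(Rational(1, 11), Add(3, 1, 2)))) = Add(-98, Mul(5, Mul(Rational(1, 11), 6))) = Add(-98, Mul(5, Rational(6, 11))) = Add(-98, Rational(30, 11)) = Rational(-1048, 11)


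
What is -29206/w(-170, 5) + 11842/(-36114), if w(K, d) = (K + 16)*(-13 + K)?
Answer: -38568798/28271243 ≈ -1.3642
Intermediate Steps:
w(K, d) = (-13 + K)*(16 + K) (w(K, d) = (16 + K)*(-13 + K) = (-13 + K)*(16 + K))
-29206/w(-170, 5) + 11842/(-36114) = -29206/(-208 + (-170)² + 3*(-170)) + 11842/(-36114) = -29206/(-208 + 28900 - 510) + 11842*(-1/36114) = -29206/28182 - 5921/18057 = -29206*1/28182 - 5921/18057 = -14603/14091 - 5921/18057 = -38568798/28271243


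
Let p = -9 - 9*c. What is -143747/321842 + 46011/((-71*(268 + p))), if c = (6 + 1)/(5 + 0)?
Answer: -199574191/64866736 ≈ -3.0767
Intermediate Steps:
c = 7/5 ≈ 1.4000
p = -108/5 (p = -9 - 9*7/5 = -9 - 63/5 = -108/5 ≈ -21.600)
-143747/321842 + 46011/((-71*(268 + p))) = -143747/321842 + 46011/((-71*(268 - 108/5))) = -143747*1/321842 + 46011/((-71*1232/5)) = -4637/10382 + 46011/(-87472/5) = -4637/10382 + 46011*(-5/87472) = -4637/10382 - 32865/12496 = -199574191/64866736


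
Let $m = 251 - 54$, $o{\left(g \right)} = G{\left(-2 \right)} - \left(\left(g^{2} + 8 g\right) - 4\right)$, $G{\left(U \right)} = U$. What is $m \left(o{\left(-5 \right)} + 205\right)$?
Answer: $43734$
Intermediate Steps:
$o{\left(g \right)} = 2 - g^{2} - 8 g$ ($o{\left(g \right)} = -2 - \left(\left(g^{2} + 8 g\right) - 4\right) = -2 - \left(-4 + g^{2} + 8 g\right) = 2 - g^{2} - 8 g$)
$m = 197$ ($m = 251 - 54 = 197$)
$m \left(o{\left(-5 \right)} + 205\right) = 197 \left(\left(2 - \left(-5\right)^{2} - -40\right) + 205\right) = 197 \left(\left(2 - 25 + 40\right) + 205\right) = 197 \left(17 + 205\right) = 197 \cdot 222 = 43734$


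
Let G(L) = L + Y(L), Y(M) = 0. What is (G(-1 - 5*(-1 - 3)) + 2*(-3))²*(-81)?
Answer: -13689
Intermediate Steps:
G(L) = L (G(L) = L + 0 = L)
(G(-1 - 5*(-1 - 3)) + 2*(-3))²*(-81) = ((-1 - 5*(-1 - 3)) + 2*(-3))²*(-81) = ((-1 - 5*(-4)) - 6)²*(-81) = ((-1 + 20) - 6)²*(-81) = (19 - 6)²*(-81) = 13²*(-81) = 169*(-81) = -13689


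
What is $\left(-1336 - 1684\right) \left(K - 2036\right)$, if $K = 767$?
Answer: $3832380$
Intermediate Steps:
$\left(-1336 - 1684\right) \left(K - 2036\right) = \left(-1336 - 1684\right) \left(767 - 2036\right) = \left(-3020\right) \left(-1269\right) = 3832380$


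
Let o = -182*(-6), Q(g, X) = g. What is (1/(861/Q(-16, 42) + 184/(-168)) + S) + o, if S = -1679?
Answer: -10829899/18449 ≈ -587.02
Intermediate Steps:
o = 1092
(1/(861/Q(-16, 42) + 184/(-168)) + S) + o = (1/(861/(-16) + 184/(-168)) - 1679) + 1092 = (1/(861*(-1/16) + 184*(-1/168)) - 1679) + 1092 = (1/(-861/16 - 23/21) - 1679) + 1092 = (1/(-18449/336) - 1679) + 1092 = (-336/18449 - 1679) + 1092 = -30976207/18449 + 1092 = -10829899/18449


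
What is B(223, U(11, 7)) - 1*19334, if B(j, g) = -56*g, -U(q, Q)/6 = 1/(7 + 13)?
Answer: -96586/5 ≈ -19317.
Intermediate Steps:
U(q, Q) = -3/10 (U(q, Q) = -6/(7 + 13) = -6/20 = -6*1/20 = -3/10)
B(223, U(11, 7)) - 1*19334 = -56*(-3/10) - 1*19334 = 84/5 - 19334 = -96586/5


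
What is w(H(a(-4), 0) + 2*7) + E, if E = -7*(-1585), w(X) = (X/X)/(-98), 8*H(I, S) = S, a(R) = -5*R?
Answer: 1087309/98 ≈ 11095.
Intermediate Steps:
H(I, S) = S/8
w(X) = -1/98 (w(X) = 1*(-1/98) = -1/98)
E = 11095
w(H(a(-4), 0) + 2*7) + E = -1/98 + 11095 = 1087309/98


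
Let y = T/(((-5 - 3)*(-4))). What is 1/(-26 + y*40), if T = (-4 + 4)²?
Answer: -1/26 ≈ -0.038462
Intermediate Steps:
T = 0 (T = 0² = 0)
y = 0 (y = 0/(((-5 - 3)*(-4))) = 0/((-8*(-4))) = 0/32 = 0*(1/32) = 0)
1/(-26 + y*40) = 1/(-26 + 0*40) = 1/(-26 + 0) = 1/(-26) = -1/26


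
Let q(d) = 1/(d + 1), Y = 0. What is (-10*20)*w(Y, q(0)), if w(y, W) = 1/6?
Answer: -100/3 ≈ -33.333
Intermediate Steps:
q(d) = 1/(1 + d)
w(y, W) = ⅙
(-10*20)*w(Y, q(0)) = -10*20*(⅙) = -200*⅙ = -100/3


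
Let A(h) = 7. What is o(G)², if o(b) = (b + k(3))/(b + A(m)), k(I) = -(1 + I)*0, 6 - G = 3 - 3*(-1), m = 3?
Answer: 0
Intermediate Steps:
G = 0 (G = 6 - (3 - 3*(-1)) = 6 - (3 + 3) = 6 - 1*6 = 6 - 6 = 0)
k(I) = 0 (k(I) = -1*0 = 0)
o(b) = b/(7 + b) (o(b) = (b + 0)/(b + 7) = b/(7 + b))
o(G)² = (0/(7 + 0))² = (0/7)² = (0*(⅐))² = 0² = 0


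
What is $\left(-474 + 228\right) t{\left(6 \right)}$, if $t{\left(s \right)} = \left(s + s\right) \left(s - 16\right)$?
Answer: $29520$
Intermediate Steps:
$t{\left(s \right)} = 2 s \left(-16 + s\right)$
$\left(-474 + 228\right) t{\left(6 \right)} = \left(-474 + 228\right) 2 \cdot 6 \left(-16 + 6\right) = - 246 \cdot 2 \cdot 6 \left(-10\right) = \left(-246\right) \left(-120\right) = 29520$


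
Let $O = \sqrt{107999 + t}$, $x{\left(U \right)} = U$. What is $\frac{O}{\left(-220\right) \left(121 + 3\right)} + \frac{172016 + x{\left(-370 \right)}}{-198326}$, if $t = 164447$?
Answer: $- \frac{85823}{99163} - \frac{\sqrt{272446}}{27280} \approx -0.88461$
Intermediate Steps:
$O = \sqrt{272446}$ ($O = \sqrt{107999 + 164447} = \sqrt{272446} \approx 521.96$)
$\frac{O}{\left(-220\right) \left(121 + 3\right)} + \frac{172016 + x{\left(-370 \right)}}{-198326} = \frac{\sqrt{272446}}{\left(-220\right) \left(121 + 3\right)} + \frac{172016 - 370}{-198326} = \frac{\sqrt{272446}}{\left(-220\right) 124} + 171646 \left(- \frac{1}{198326}\right) = \frac{\sqrt{272446}}{-27280} - \frac{85823}{99163} = \sqrt{272446} \left(- \frac{1}{27280}\right) - \frac{85823}{99163} = - \frac{\sqrt{272446}}{27280} - \frac{85823}{99163} = - \frac{85823}{99163} - \frac{\sqrt{272446}}{27280}$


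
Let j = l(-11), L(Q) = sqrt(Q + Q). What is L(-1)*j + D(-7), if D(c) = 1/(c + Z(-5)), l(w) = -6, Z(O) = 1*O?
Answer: -1/12 - 6*I*sqrt(2) ≈ -0.083333 - 8.4853*I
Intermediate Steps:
L(Q) = sqrt(2)*sqrt(Q) (L(Q) = sqrt(2*Q) = sqrt(2)*sqrt(Q))
Z(O) = O
j = -6
D(c) = 1/(-5 + c) (D(c) = 1/(c - 5) = 1/(-5 + c))
L(-1)*j + D(-7) = (sqrt(2)*sqrt(-1))*(-6) + 1/(-5 - 7) = (sqrt(2)*I)*(-6) + 1/(-12) = (I*sqrt(2))*(-6) - 1/12 = -6*I*sqrt(2) - 1/12 = -1/12 - 6*I*sqrt(2)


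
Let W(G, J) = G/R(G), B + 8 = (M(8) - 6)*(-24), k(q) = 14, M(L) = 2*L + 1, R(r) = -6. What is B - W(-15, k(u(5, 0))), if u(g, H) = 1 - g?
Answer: -549/2 ≈ -274.50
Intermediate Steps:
M(L) = 1 + 2*L
B = -272 (B = -8 + ((1 + 2*8) - 6)*(-24) = -8 + ((1 + 16) - 6)*(-24) = -8 + (17 - 6)*(-24) = -8 + 11*(-24) = -8 - 264 = -272)
W(G, J) = -G/6 (W(G, J) = G/(-6) = G*(-⅙) = -G/6)
B - W(-15, k(u(5, 0))) = -272 - (-1)*(-15)/6 = -272 - 1*5/2 = -272 - 5/2 = -549/2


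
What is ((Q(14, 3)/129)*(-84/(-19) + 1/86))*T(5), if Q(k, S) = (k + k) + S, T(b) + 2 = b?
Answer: 224533/70262 ≈ 3.1957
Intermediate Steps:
T(b) = -2 + b
Q(k, S) = S + 2*k (Q(k, S) = 2*k + S = S + 2*k)
((Q(14, 3)/129)*(-84/(-19) + 1/86))*T(5) = (((3 + 2*14)/129)*(-84/(-19) + 1/86))*(-2 + 5) = (((3 + 28)*(1/129))*(-84*(-1/19) + 1*(1/86)))*3 = ((31*(1/129))*(84/19 + 1/86))*3 = ((31/129)*(7243/1634))*3 = (224533/210786)*3 = 224533/70262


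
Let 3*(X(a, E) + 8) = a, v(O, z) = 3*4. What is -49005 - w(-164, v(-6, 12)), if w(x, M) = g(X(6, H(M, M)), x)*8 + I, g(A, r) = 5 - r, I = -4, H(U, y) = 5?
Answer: -50353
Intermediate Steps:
v(O, z) = 12
X(a, E) = -8 + a/3
w(x, M) = 36 - 8*x (w(x, M) = (5 - x)*8 - 4 = (40 - 8*x) - 4 = 36 - 8*x)
-49005 - w(-164, v(-6, 12)) = -49005 - (36 - 8*(-164)) = -49005 - (36 + 1312) = -49005 - 1*1348 = -49005 - 1348 = -50353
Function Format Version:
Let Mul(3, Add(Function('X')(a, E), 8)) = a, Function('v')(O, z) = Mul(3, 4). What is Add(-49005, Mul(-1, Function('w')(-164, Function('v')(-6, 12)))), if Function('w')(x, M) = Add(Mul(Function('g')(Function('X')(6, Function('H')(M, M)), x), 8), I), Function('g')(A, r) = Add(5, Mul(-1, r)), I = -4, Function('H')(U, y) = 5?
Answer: -50353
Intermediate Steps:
Function('v')(O, z) = 12
Function('X')(a, E) = Add(-8, Mul(Rational(1, 3), a))
Function('w')(x, M) = Add(36, Mul(-8, x)) (Function('w')(x, M) = Add(Mul(Add(5, Mul(-1, x)), 8), -4) = Add(Add(40, Mul(-8, x)), -4) = Add(36, Mul(-8, x)))
Add(-49005, Mul(-1, Function('w')(-164, Function('v')(-6, 12)))) = Add(-49005, Mul(-1, Add(36, Mul(-8, -164)))) = Add(-49005, Mul(-1, Add(36, 1312))) = Add(-49005, Mul(-1, 1348)) = Add(-49005, -1348) = -50353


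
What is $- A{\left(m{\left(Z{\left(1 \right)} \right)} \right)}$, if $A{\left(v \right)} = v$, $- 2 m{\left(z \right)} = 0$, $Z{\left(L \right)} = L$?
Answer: $0$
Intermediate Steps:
$m{\left(z \right)} = 0$ ($m{\left(z \right)} = \left(- \frac{1}{2}\right) 0 = 0$)
$- A{\left(m{\left(Z{\left(1 \right)} \right)} \right)} = \left(-1\right) 0 = 0$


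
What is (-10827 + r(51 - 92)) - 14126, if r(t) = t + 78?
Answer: -24916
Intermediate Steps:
r(t) = 78 + t
(-10827 + r(51 - 92)) - 14126 = (-10827 + (78 + (51 - 92))) - 14126 = (-10827 + (78 - 41)) - 14126 = (-10827 + 37) - 14126 = -10790 - 14126 = -24916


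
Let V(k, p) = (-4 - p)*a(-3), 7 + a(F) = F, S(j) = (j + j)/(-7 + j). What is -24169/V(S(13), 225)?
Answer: -24169/2290 ≈ -10.554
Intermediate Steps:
S(j) = 2*j/(-7 + j) (S(j) = (2*j)/(-7 + j) = 2*j/(-7 + j))
a(F) = -7 + F
V(k, p) = 40 + 10*p (V(k, p) = (-4 - p)*(-7 - 3) = (-4 - p)*(-10) = 40 + 10*p)
-24169/V(S(13), 225) = -24169/(40 + 10*225) = -24169/(40 + 2250) = -24169/2290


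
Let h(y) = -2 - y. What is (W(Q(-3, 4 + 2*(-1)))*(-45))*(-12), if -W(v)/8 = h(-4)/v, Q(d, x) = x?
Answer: -4320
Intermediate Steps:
W(v) = -16/v (W(v) = -8*(-2 - 1*(-4))/v = -8*(-2 + 4)/v = -16/v)
(W(Q(-3, 4 + 2*(-1)))*(-45))*(-12) = (-16/(4 + 2*(-1))*(-45))*(-12) = (-16/(4 - 2)*(-45))*(-12) = (-16/2*(-45))*(-12) = (-16*½*(-45))*(-12) = -8*(-45)*(-12) = 360*(-12) = -4320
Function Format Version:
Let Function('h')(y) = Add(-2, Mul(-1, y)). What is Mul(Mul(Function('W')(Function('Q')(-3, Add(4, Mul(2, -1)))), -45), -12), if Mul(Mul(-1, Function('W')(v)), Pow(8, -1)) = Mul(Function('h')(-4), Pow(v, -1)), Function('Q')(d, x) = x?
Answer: -4320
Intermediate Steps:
Function('W')(v) = Mul(-16, Pow(v, -1)) (Function('W')(v) = Mul(-8, Mul(Add(-2, Mul(-1, -4)), Pow(v, -1))) = Mul(-8, Mul(Add(-2, 4), Pow(v, -1))) = Mul(-8, Mul(2, Pow(v, -1))) = Mul(-16, Pow(v, -1)))
Mul(Mul(Function('W')(Function('Q')(-3, Add(4, Mul(2, -1)))), -45), -12) = Mul(Mul(Mul(-16, Pow(Add(4, Mul(2, -1)), -1)), -45), -12) = Mul(Mul(Mul(-16, Pow(Add(4, -2), -1)), -45), -12) = Mul(Mul(Mul(-16, Pow(2, -1)), -45), -12) = Mul(Mul(Mul(-16, Rational(1, 2)), -45), -12) = Mul(Mul(-8, -45), -12) = Mul(360, -12) = -4320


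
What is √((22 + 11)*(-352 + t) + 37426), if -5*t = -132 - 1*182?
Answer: 2*√174265/5 ≈ 166.98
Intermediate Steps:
t = 314/5 (t = -(-132 - 1*182)/5 = -(-132 - 182)/5 = -⅕*(-314) = 314/5 ≈ 62.800)
√((22 + 11)*(-352 + t) + 37426) = √((22 + 11)*(-352 + 314/5) + 37426) = √(33*(-1446/5) + 37426) = √(-47718/5 + 37426) = √(139412/5) = 2*√174265/5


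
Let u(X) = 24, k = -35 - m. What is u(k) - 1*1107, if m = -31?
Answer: -1083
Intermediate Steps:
k = -4 (k = -35 - 1*(-31) = -35 + 31 = -4)
u(k) - 1*1107 = 24 - 1*1107 = 24 - 1107 = -1083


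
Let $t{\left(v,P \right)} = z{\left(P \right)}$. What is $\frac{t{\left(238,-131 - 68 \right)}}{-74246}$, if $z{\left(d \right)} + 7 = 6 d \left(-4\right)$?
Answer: $- \frac{4769}{74246} \approx -0.064232$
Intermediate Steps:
$z{\left(d \right)} = -7 - 24 d$ ($z{\left(d \right)} = -7 + 6 d \left(-4\right) = -7 - 24 d$)
$t{\left(v,P \right)} = -7 - 24 P$
$\frac{t{\left(238,-131 - 68 \right)}}{-74246} = \frac{-7 - 24 \left(-131 - 68\right)}{-74246} = \left(-7 - 24 \left(-131 - 68\right)\right) \left(- \frac{1}{74246}\right) = \left(-7 - -4776\right) \left(- \frac{1}{74246}\right) = \left(-7 + 4776\right) \left(- \frac{1}{74246}\right) = 4769 \left(- \frac{1}{74246}\right) = - \frac{4769}{74246}$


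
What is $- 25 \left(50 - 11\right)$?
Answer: $-975$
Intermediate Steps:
$- 25 \left(50 - 11\right) = \left(-25\right) 39 = -975$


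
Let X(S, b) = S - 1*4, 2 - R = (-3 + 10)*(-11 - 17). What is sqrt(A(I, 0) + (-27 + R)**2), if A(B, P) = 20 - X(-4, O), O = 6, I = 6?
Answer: sqrt(29269) ≈ 171.08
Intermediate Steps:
R = 198 (R = 2 - (-3 + 10)*(-11 - 17) = 2 - 7*(-28) = 2 - 1*(-196) = 2 + 196 = 198)
X(S, b) = -4 + S (X(S, b) = S - 4 = -4 + S)
A(B, P) = 28 (A(B, P) = 20 - (-4 - 4) = 20 - 1*(-8) = 20 + 8 = 28)
sqrt(A(I, 0) + (-27 + R)**2) = sqrt(28 + (-27 + 198)**2) = sqrt(28 + 171**2) = sqrt(28 + 29241) = sqrt(29269)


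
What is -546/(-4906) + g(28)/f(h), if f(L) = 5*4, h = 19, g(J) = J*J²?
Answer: 13463429/12265 ≈ 1097.7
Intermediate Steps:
g(J) = J³
f(L) = 20
-546/(-4906) + g(28)/f(h) = -546/(-4906) + 28³/20 = -546*(-1/4906) + 21952*(1/20) = 273/2453 + 5488/5 = 13463429/12265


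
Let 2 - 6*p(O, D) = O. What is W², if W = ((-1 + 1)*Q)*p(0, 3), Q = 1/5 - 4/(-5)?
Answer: 0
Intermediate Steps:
p(O, D) = ⅓ - O/6
Q = 1 (Q = 1*(⅕) - 4*(-⅕) = ⅕ + ⅘ = 1)
W = 0 (W = ((-1 + 1)*1)*(⅓ - ⅙*0) = (0*1)*(⅓ + 0) = 0*(⅓) = 0)
W² = 0² = 0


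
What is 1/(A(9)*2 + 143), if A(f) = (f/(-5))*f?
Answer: 5/553 ≈ 0.0090416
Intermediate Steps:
A(f) = -f²/5 (A(f) = (f*(-⅕))*f = (-f/5)*f = -f²/5)
1/(A(9)*2 + 143) = 1/(-⅕*9²*2 + 143) = 1/(-⅕*81*2 + 143) = 1/(-81/5*2 + 143) = 1/(-162/5 + 143) = 1/(553/5) = 5/553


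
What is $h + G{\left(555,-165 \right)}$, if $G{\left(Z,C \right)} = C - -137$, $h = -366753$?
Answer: $-366781$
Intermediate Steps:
$G{\left(Z,C \right)} = 137 + C$ ($G{\left(Z,C \right)} = C + 137 = 137 + C$)
$h + G{\left(555,-165 \right)} = -366753 + \left(137 - 165\right) = -366753 - 28 = -366781$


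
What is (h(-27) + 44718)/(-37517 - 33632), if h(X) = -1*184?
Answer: -44534/71149 ≈ -0.62593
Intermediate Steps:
h(X) = -184
(h(-27) + 44718)/(-37517 - 33632) = (-184 + 44718)/(-37517 - 33632) = 44534/(-71149) = 44534*(-1/71149) = -44534/71149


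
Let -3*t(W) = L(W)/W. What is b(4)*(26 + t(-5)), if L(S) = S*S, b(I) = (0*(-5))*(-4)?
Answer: 0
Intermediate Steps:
b(I) = 0 (b(I) = 0*(-4) = 0)
L(S) = S²
t(W) = -W/3 (t(W) = -W²/(3*W) = -W/3)
b(4)*(26 + t(-5)) = 0*(26 - ⅓*(-5)) = 0*(26 + 5/3) = 0*(83/3) = 0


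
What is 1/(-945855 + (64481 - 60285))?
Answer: -1/941659 ≈ -1.0620e-6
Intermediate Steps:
1/(-945855 + (64481 - 60285)) = 1/(-945855 + 4196) = 1/(-941659) = -1/941659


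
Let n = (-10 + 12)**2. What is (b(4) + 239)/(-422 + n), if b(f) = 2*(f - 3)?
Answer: -241/418 ≈ -0.57656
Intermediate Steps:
n = 4 (n = 2**2 = 4)
b(f) = -6 + 2*f (b(f) = 2*(-3 + f) = -6 + 2*f)
(b(4) + 239)/(-422 + n) = ((-6 + 2*4) + 239)/(-422 + 4) = ((-6 + 8) + 239)/(-418) = (2 + 239)*(-1/418) = 241*(-1/418) = -241/418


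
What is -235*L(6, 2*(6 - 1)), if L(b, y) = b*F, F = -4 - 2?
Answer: 8460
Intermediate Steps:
F = -6
L(b, y) = -6*b (L(b, y) = b*(-6) = -6*b)
-235*L(6, 2*(6 - 1)) = -(-1410)*6 = -235*(-36) = 8460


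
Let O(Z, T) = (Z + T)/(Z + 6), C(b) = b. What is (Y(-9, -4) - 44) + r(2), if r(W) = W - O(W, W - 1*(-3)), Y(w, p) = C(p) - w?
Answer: -303/8 ≈ -37.875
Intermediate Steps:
Y(w, p) = p - w
O(Z, T) = (T + Z)/(6 + Z)
r(W) = W - (3 + 2*W)/(6 + W) (r(W) = W - ((W - 1*(-3)) + W)/(6 + W) = W - ((W + 3) + W)/(6 + W) = W - ((3 + W) + W)/(6 + W) = W - (3 + 2*W)/(6 + W))
(Y(-9, -4) - 44) + r(2) = ((-4 - 1*(-9)) - 44) + (-3 + 2**2 + 4*2)/(6 + 2) = ((-4 + 9) - 44) + (-3 + 4 + 8)/8 = (5 - 44) + (1/8)*9 = -39 + 9/8 = -303/8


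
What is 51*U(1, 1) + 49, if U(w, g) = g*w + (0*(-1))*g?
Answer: 100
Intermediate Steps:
U(w, g) = g*w (U(w, g) = g*w + 0*g = g*w + 0 = g*w)
51*U(1, 1) + 49 = 51*(1*1) + 49 = 51*1 + 49 = 51 + 49 = 100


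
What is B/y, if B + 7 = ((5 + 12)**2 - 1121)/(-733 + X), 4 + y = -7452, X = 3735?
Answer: 10923/11191456 ≈ 0.00097601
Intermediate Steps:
y = -7456 (y = -4 - 7452 = -7456)
B = -10923/1501 (B = -7 + ((5 + 12)**2 - 1121)/(-733 + 3735) = -7 + (17**2 - 1121)/3002 = -7 + (289 - 1121)*(1/3002) = -7 - 832*1/3002 = -7 - 416/1501 = -10923/1501 ≈ -7.2771)
B/y = -10923/1501/(-7456) = -10923/1501*(-1/7456) = 10923/11191456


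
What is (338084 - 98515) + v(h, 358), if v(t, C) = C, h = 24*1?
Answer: 239927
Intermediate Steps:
h = 24
(338084 - 98515) + v(h, 358) = (338084 - 98515) + 358 = 239569 + 358 = 239927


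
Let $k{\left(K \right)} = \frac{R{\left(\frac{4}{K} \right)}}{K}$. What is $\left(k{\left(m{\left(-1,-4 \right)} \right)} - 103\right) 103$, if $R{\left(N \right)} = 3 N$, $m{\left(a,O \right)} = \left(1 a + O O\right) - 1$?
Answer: $- \frac{519532}{49} \approx -10603.0$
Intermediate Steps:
$m{\left(a,O \right)} = -1 + a + O^{2}$ ($m{\left(a,O \right)} = \left(a + O^{2}\right) - 1 = -1 + a + O^{2}$)
$k{\left(K \right)} = \frac{12}{K^{2}}$ ($k{\left(K \right)} = \frac{3 \frac{4}{K}}{K} = \frac{12 \frac{1}{K}}{K} = \frac{12}{K^{2}}$)
$\left(k{\left(m{\left(-1,-4 \right)} \right)} - 103\right) 103 = \left(\frac{12}{\left(-1 - 1 + \left(-4\right)^{2}\right)^{2}} - 103\right) 103 = \left(\frac{12}{\left(-1 - 1 + 16\right)^{2}} - 103\right) 103 = \left(\frac{12}{196} - 103\right) 103 = \left(12 \cdot \frac{1}{196} - 103\right) 103 = \left(\frac{3}{49} - 103\right) 103 = \left(- \frac{5044}{49}\right) 103 = - \frac{519532}{49}$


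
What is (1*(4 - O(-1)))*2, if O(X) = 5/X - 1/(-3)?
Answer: 52/3 ≈ 17.333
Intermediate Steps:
O(X) = ⅓ + 5/X (O(X) = 5/X - 1*(-⅓) = 5/X + ⅓ = ⅓ + 5/X)
(1*(4 - O(-1)))*2 = (1*(4 - (15 - 1)/(3*(-1))))*2 = (1*(4 - (-1)*14/3))*2 = (1*(4 - 1*(-14/3)))*2 = (1*(4 + 14/3))*2 = (1*(26/3))*2 = (26/3)*2 = 52/3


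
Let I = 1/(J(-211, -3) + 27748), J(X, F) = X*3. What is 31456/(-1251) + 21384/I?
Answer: 725363745704/1251 ≈ 5.7983e+8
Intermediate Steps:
J(X, F) = 3*X
I = 1/27115 (I = 1/(3*(-211) + 27748) = 1/(-633 + 27748) = 1/27115 ≈ 3.6880e-5)
31456/(-1251) + 21384/I = 31456/(-1251) + 21384/(1/27115) = 31456*(-1/1251) + 21384*27115 = -31456/1251 + 579827160 = 725363745704/1251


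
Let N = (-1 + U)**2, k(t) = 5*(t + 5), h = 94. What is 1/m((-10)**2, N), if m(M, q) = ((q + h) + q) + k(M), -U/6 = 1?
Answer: 1/717 ≈ 0.0013947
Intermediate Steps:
U = -6 (U = -6*1 = -6)
k(t) = 25 + 5*t (k(t) = 5*(5 + t) = 25 + 5*t)
N = 49 (N = (-1 - 6)**2 = (-7)**2 = 49)
m(M, q) = 119 + 2*q + 5*M (m(M, q) = ((q + 94) + q) + (25 + 5*M) = ((94 + q) + q) + (25 + 5*M) = (94 + 2*q) + (25 + 5*M) = 119 + 2*q + 5*M)
1/m((-10)**2, N) = 1/(119 + 2*49 + 5*(-10)**2) = 1/(119 + 98 + 5*100) = 1/(119 + 98 + 500) = 1/717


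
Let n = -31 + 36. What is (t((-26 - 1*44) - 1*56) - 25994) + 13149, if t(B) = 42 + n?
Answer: -12798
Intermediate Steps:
n = 5
t(B) = 47 (t(B) = 42 + 5 = 47)
(t((-26 - 1*44) - 1*56) - 25994) + 13149 = (47 - 25994) + 13149 = -25947 + 13149 = -12798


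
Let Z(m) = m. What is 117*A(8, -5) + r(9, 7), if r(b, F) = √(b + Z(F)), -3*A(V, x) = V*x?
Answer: 1564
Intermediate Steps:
A(V, x) = -V*x/3
r(b, F) = √(F + b) (r(b, F) = √(b + F) = √(F + b))
117*A(8, -5) + r(9, 7) = 117*(-⅓*8*(-5)) + √(7 + 9) = 117*(40/3) + √16 = 1560 + 4 = 1564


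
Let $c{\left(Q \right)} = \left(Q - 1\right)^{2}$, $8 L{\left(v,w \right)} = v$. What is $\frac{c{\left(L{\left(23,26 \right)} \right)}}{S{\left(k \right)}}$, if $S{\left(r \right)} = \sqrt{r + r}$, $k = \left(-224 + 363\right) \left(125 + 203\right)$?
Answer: $\frac{225 \sqrt{5699}}{1458944} \approx 0.011642$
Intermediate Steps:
$L{\left(v,w \right)} = \frac{v}{8}$
$c{\left(Q \right)} = \left(-1 + Q\right)^{2}$
$k = 45592$ ($k = 139 \cdot 328 = 45592$)
$S{\left(r \right)} = \sqrt{2} \sqrt{r}$ ($S{\left(r \right)} = \sqrt{2 r} = \sqrt{2} \sqrt{r}$)
$\frac{c{\left(L{\left(23,26 \right)} \right)}}{S{\left(k \right)}} = \frac{\left(-1 + \frac{1}{8} \cdot 23\right)^{2}}{\sqrt{2} \sqrt{45592}} = \frac{\left(-1 + \frac{23}{8}\right)^{2}}{\sqrt{2} \cdot 2 \sqrt{11398}} = \frac{\left(\frac{15}{8}\right)^{2}}{4 \sqrt{5699}} = \frac{225 \frac{\sqrt{5699}}{22796}}{64} = \frac{225 \sqrt{5699}}{1458944}$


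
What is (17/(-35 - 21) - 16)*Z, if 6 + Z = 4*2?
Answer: -913/28 ≈ -32.607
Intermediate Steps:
Z = 2 (Z = -6 + 4*2 = -6 + 8 = 2)
(17/(-35 - 21) - 16)*Z = (17/(-35 - 21) - 16)*2 = (17/(-56) - 16)*2 = (17*(-1/56) - 16)*2 = (-17/56 - 16)*2 = -913/56*2 = -913/28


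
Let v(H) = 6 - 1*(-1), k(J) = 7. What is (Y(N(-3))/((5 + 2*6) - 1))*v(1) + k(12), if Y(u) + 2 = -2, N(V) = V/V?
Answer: 21/4 ≈ 5.2500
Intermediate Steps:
N(V) = 1
Y(u) = -4 (Y(u) = -2 - 2 = -4)
v(H) = 7 (v(H) = 6 + 1 = 7)
(Y(N(-3))/((5 + 2*6) - 1))*v(1) + k(12) = -4/((5 + 2*6) - 1)*7 + 7 = -4/((5 + 12) - 1)*7 + 7 = -4/(17 - 1)*7 + 7 = -4/16*7 + 7 = -4*1/16*7 + 7 = -¼*7 + 7 = -7/4 + 7 = 21/4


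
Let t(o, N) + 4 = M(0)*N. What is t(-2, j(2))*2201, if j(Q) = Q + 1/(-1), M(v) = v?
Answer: -8804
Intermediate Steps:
j(Q) = -1 + Q (j(Q) = Q - 1 = -1 + Q)
t(o, N) = -4 (t(o, N) = -4 + 0*N = -4 + 0 = -4)
t(-2, j(2))*2201 = -4*2201 = -8804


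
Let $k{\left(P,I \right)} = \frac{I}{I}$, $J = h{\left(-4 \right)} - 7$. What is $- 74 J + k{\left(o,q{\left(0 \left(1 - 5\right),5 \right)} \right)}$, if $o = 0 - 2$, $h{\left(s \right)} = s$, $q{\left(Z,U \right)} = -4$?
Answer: $815$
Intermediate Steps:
$o = -2$ ($o = 0 - 2 = -2$)
$J = -11$ ($J = -4 - 7 = -11$)
$k{\left(P,I \right)} = 1$
$- 74 J + k{\left(o,q{\left(0 \left(1 - 5\right),5 \right)} \right)} = \left(-74\right) \left(-11\right) + 1 = 814 + 1 = 815$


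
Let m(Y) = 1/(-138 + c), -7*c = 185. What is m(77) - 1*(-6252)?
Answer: 7196045/1151 ≈ 6252.0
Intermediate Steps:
c = -185/7 (c = -⅐*185 = -185/7 ≈ -26.429)
m(Y) = -7/1151 (m(Y) = 1/(-138 - 185/7) = 1/(-1151/7) = -7/1151)
m(77) - 1*(-6252) = -7/1151 - 1*(-6252) = -7/1151 + 6252 = 7196045/1151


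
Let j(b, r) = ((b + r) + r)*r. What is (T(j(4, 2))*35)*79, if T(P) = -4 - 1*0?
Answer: -11060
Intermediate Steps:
j(b, r) = r*(b + 2*r) (j(b, r) = (b + 2*r)*r = r*(b + 2*r))
T(P) = -4 (T(P) = -4 + 0 = -4)
(T(j(4, 2))*35)*79 = -4*35*79 = -140*79 = -11060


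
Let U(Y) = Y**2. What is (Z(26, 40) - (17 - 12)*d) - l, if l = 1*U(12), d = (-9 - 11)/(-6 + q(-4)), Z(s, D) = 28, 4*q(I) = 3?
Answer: -2836/21 ≈ -135.05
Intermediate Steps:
q(I) = 3/4 (q(I) = (1/4)*3 = 3/4)
d = 80/21 (d = (-9 - 11)/(-6 + 3/4) = -20/(-21/4) = -20*(-4/21) = 80/21 ≈ 3.8095)
l = 144 (l = 1*12**2 = 1*144 = 144)
(Z(26, 40) - (17 - 12)*d) - l = (28 - (17 - 12)*80/21) - 1*144 = (28 - 5*80/21) - 144 = (28 - 1*400/21) - 144 = (28 - 400/21) - 144 = 188/21 - 144 = -2836/21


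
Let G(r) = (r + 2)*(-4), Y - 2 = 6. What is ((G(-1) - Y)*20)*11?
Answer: -2640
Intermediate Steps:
Y = 8 (Y = 2 + 6 = 8)
G(r) = -8 - 4*r (G(r) = (2 + r)*(-4) = -8 - 4*r)
((G(-1) - Y)*20)*11 = (((-8 - 4*(-1)) - 1*8)*20)*11 = (((-8 + 4) - 8)*20)*11 = ((-4 - 8)*20)*11 = -12*20*11 = -240*11 = -2640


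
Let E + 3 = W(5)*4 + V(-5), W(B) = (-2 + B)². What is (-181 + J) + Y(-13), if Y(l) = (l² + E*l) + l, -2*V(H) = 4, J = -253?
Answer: -681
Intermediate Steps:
V(H) = -2 (V(H) = -½*4 = -2)
E = 31 (E = -3 + ((-2 + 5)²*4 - 2) = -3 + (3²*4 - 2) = -3 + (9*4 - 2) = -3 + (36 - 2) = -3 + 34 = 31)
Y(l) = l² + 32*l (Y(l) = (l² + 31*l) + l = l² + 32*l)
(-181 + J) + Y(-13) = (-181 - 253) - 13*(32 - 13) = -434 - 13*19 = -434 - 247 = -681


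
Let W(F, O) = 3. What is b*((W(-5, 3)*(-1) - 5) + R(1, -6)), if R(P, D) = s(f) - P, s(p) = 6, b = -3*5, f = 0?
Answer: 45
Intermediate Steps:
b = -15
R(P, D) = 6 - P
b*((W(-5, 3)*(-1) - 5) + R(1, -6)) = -15*((3*(-1) - 5) + (6 - 1*1)) = -15*((-3 - 5) + (6 - 1)) = -15*(-8 + 5) = -15*(-3) = 45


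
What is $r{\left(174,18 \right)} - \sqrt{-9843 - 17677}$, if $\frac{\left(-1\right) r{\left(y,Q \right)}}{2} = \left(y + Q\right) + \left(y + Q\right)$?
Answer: $-768 - 8 i \sqrt{430} \approx -768.0 - 165.89 i$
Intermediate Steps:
$r{\left(y,Q \right)} = - 4 Q - 4 y$ ($r{\left(y,Q \right)} = - 2 \left(\left(y + Q\right) + \left(y + Q\right)\right) = - 2 \left(\left(Q + y\right) + \left(Q + y\right)\right) = - 2 \left(2 Q + 2 y\right) = - 4 Q - 4 y$)
$r{\left(174,18 \right)} - \sqrt{-9843 - 17677} = \left(\left(-4\right) 18 - 696\right) - \sqrt{-9843 - 17677} = \left(-72 - 696\right) - \sqrt{-27520} = -768 - 8 i \sqrt{430}$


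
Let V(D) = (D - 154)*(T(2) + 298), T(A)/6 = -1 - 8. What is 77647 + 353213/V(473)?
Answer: 6044085105/77836 ≈ 77652.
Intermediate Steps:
T(A) = -54 (T(A) = 6*(-1 - 8) = 6*(-9) = -54)
V(D) = -37576 + 244*D (V(D) = (D - 154)*(-54 + 298) = (-154 + D)*244 = -37576 + 244*D)
77647 + 353213/V(473) = 77647 + 353213/(-37576 + 244*473) = 77647 + 353213/(-37576 + 115412) = 77647 + 353213/77836 = 6044085105/77836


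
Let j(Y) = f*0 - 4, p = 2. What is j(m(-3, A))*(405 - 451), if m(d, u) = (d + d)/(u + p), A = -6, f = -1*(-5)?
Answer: 184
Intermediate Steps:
f = 5
m(d, u) = 2*d/(2 + u) (m(d, u) = (d + d)/(u + 2) = (2*d)/(2 + u) = 2*d/(2 + u))
j(Y) = -4 (j(Y) = 5*0 - 4 = 0 - 4 = -4)
j(m(-3, A))*(405 - 451) = -4*(405 - 451) = -4*(-46) = 184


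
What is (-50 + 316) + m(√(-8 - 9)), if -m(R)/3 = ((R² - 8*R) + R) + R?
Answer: 317 + 18*I*√17 ≈ 317.0 + 74.216*I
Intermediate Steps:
m(R) = -3*R² + 18*R (m(R) = -3*(((R² - 8*R) + R) + R) = -3*((R² - 7*R) + R) = -3*(R² - 6*R) = -3*R² + 18*R)
(-50 + 316) + m(√(-8 - 9)) = (-50 + 316) + 3*√(-8 - 9)*(6 - √(-8 - 9)) = 266 + 3*√(-17)*(6 - √(-17)) = 266 + 3*(I*√17)*(6 - I*√17) = 266 + 3*I*√17*(6 - I*√17)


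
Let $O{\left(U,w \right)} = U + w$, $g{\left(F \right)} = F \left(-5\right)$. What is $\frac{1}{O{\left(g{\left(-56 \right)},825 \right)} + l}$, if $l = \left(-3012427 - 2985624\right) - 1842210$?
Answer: $- \frac{1}{7839156} \approx -1.2756 \cdot 10^{-7}$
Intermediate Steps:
$g{\left(F \right)} = - 5 F$
$l = -7840261$ ($l = -5998051 - 1842210 = -7840261$)
$\frac{1}{O{\left(g{\left(-56 \right)},825 \right)} + l} = \frac{1}{\left(\left(-5\right) \left(-56\right) + 825\right) - 7840261} = \frac{1}{\left(280 + 825\right) - 7840261} = \frac{1}{1105 - 7840261} = \frac{1}{-7839156} = - \frac{1}{7839156}$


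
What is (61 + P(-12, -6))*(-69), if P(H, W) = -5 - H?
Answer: -4692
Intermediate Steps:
(61 + P(-12, -6))*(-69) = (61 + (-5 - 1*(-12)))*(-69) = (61 + (-5 + 12))*(-69) = (61 + 7)*(-69) = 68*(-69) = -4692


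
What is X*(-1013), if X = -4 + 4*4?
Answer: -12156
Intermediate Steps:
X = 12 (X = -4 + 16 = 12)
X*(-1013) = 12*(-1013) = -12156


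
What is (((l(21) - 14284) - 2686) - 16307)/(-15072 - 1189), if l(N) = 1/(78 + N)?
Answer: 3294422/1609839 ≈ 2.0464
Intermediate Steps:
(((l(21) - 14284) - 2686) - 16307)/(-15072 - 1189) = (((1/(78 + 21) - 14284) - 2686) - 16307)/(-15072 - 1189) = (((1/99 - 14284) - 2686) - 16307)/(-16261) = (((1/99 - 14284) - 2686) - 16307)*(-1/16261) = ((-1414115/99 - 2686) - 16307)*(-1/16261) = (-1680029/99 - 16307)*(-1/16261) = -3294422/99*(-1/16261) = 3294422/1609839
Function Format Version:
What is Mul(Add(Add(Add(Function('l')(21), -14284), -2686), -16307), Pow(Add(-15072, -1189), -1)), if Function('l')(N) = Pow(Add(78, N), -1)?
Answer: Rational(3294422, 1609839) ≈ 2.0464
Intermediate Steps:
Mul(Add(Add(Add(Function('l')(21), -14284), -2686), -16307), Pow(Add(-15072, -1189), -1)) = Mul(Add(Add(Add(Pow(Add(78, 21), -1), -14284), -2686), -16307), Pow(Add(-15072, -1189), -1)) = Mul(Add(Add(Add(Pow(99, -1), -14284), -2686), -16307), Pow(-16261, -1)) = Mul(Add(Add(Add(Rational(1, 99), -14284), -2686), -16307), Rational(-1, 16261)) = Mul(Add(Add(Rational(-1414115, 99), -2686), -16307), Rational(-1, 16261)) = Mul(Add(Rational(-1680029, 99), -16307), Rational(-1, 16261)) = Mul(Rational(-3294422, 99), Rational(-1, 16261)) = Rational(3294422, 1609839)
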